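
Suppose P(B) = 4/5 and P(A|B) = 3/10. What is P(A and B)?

By definition, P(A|B) = P(A ∩ B) / P(B)
So P(A ∩ B) = P(A|B) × P(B)
= 3/10 × 4/5
= 6/25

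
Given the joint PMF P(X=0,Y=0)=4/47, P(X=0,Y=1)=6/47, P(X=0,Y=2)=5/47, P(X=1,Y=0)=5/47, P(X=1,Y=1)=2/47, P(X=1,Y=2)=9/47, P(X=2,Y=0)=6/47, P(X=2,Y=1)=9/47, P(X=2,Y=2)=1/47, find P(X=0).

P(X=0) = P(X=0,Y=0) + P(X=0,Y=1) + P(X=0,Y=2)
= 4/47 + 6/47 + 5/47
= 15/47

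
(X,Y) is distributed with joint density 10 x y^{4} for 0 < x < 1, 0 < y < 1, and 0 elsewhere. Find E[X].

E[X] = ∫_0^1 ∫_0^1 x × f(x,y) dy dx
= ∫_0^1 ∫_0^1 x × (10 x y^{4}) dy dx
= \frac{2}{3}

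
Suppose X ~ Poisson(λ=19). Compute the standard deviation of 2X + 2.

For X ~ Poisson(λ=19):
Var(X) = 19
SD(X) = √(Var(X)) = √(19) = \sqrt{19}
SD(2X + 2) = |2| × SD(X) = 2 × \sqrt{19} = 2 \sqrt{19}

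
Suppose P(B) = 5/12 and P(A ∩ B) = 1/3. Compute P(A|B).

P(A|B) = P(A ∩ B) / P(B)
= (1/3) / (5/12)
= 4/5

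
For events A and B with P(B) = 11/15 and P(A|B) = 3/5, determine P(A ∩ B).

By definition, P(A|B) = P(A ∩ B) / P(B)
So P(A ∩ B) = P(A|B) × P(B)
= 3/5 × 11/15
= 11/25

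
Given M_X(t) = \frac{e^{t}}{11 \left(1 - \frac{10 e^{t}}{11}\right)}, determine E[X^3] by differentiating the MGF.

To find E[X^3], compute M^(3)(0):
M^(1)(t) = \frac{e^{t}}{11 \left(1 - \frac{10 e^{t}}{11}\right)} + \frac{10 e^{2 t}}{121 \left(1 - \frac{10 e^{t}}{11}\right)^{2}}
M^(2)(t) = \frac{e^{t}}{11 \left(1 - \frac{10 e^{t}}{11}\right)} + \frac{30 e^{2 t}}{121 \left(1 - \frac{10 e^{t}}{11}\right)^{2}} + \frac{200 e^{3 t}}{1331 \left(1 - \frac{10 e^{t}}{11}\right)^{3}}
M^(3)(t) = \frac{e^{t}}{11 \left(1 - \frac{10 e^{t}}{11}\right)} + \frac{70 e^{2 t}}{121 \left(1 - \frac{10 e^{t}}{11}\right)^{2}} + \frac{1200 e^{3 t}}{1331 \left(1 - \frac{10 e^{t}}{11}\right)^{3}} + \frac{6000 e^{4 t}}{14641 \left(1 - \frac{10 e^{t}}{11}\right)^{4}}
M^(3)(0) = 7271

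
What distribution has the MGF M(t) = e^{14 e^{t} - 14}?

The MGF M(t) = e^{14 e^{t} - 14} is the standard form for the Poisson distribution.
Comparing with the known MGF formula identifies: Poisson(λ=14)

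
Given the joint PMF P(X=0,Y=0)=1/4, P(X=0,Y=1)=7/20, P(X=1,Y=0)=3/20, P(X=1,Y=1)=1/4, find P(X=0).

P(X=0) = P(X=0,Y=0) + P(X=0,Y=1)
= 1/4 + 7/20
= 3/5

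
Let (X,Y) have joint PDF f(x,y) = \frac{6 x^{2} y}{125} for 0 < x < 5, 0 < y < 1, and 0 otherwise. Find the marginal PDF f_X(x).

f_X(x) = ∫_0^1 f(x,y) dy
= ∫_0^1 \frac{6 x^{2} y}{125} dy
= \frac{3 x^{2}}{125} for 0 < x < 5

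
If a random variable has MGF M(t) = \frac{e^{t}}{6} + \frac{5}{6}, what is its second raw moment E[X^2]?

To find E[X^2], compute M^(2)(0):
M^(1)(t) = \frac{e^{t}}{6}
M^(2)(t) = \frac{e^{t}}{6}
M^(2)(0) = \frac{1}{6}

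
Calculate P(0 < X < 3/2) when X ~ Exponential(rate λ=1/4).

P(0 < X < 3/2) = ∫_{0}^{3/2} f(x) dx
where f(x) = \frac{e^{- \frac{x}{4}}}{4}
= 1 - e^{- \frac{3}{8}}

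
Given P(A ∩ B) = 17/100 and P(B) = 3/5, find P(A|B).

P(A|B) = P(A ∩ B) / P(B)
= (17/100) / (3/5)
= 17/60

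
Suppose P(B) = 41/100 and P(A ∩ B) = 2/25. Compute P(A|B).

P(A|B) = P(A ∩ B) / P(B)
= (2/25) / (41/100)
= 8/41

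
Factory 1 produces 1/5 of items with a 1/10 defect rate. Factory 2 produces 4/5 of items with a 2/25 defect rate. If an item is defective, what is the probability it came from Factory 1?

Using Bayes' theorem:
P(F1) = 1/5, P(D|F1) = 1/10
P(F2) = 4/5, P(D|F2) = 2/25
P(D) = P(D|F1)P(F1) + P(D|F2)P(F2)
     = \frac{21}{250}
P(F1|D) = P(D|F1)P(F1) / P(D)
= \frac{5}{21}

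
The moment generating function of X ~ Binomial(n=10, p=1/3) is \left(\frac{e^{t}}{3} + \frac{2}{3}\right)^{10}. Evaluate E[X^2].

To find E[X^2], compute M^(2)(0):
M^(1)(t) = \frac{10 \left(\frac{e^{t}}{3} + \frac{2}{3}\right)^{9} e^{t}}{3}
M^(2)(t) = \frac{10 \left(\frac{e^{t}}{3} + \frac{2}{3}\right)^{9} e^{t}}{3} + 10 \left(\frac{e^{t}}{3} + \frac{2}{3}\right)^{8} e^{2 t}
M^(2)(0) = \frac{40}{3}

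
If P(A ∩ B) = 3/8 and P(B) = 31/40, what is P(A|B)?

P(A|B) = P(A ∩ B) / P(B)
= (3/8) / (31/40)
= 15/31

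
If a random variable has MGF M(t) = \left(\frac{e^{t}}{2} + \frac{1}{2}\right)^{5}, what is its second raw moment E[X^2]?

To find E[X^2], compute M^(2)(0):
M^(1)(t) = \frac{5 \left(\frac{e^{t}}{2} + \frac{1}{2}\right)^{4} e^{t}}{2}
M^(2)(t) = \frac{5 \left(\frac{e^{t}}{2} + \frac{1}{2}\right)^{4} e^{t}}{2} + 5 \left(\frac{e^{t}}{2} + \frac{1}{2}\right)^{3} e^{2 t}
M^(2)(0) = \frac{15}{2}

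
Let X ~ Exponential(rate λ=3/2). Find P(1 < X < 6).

P(1 < X < 6) = ∫_{1}^{6} f(x) dx
where f(x) = \frac{3 e^{- \frac{3 x}{2}}}{2}
= - \frac{1}{e^{9}} + e^{- \frac{3}{2}}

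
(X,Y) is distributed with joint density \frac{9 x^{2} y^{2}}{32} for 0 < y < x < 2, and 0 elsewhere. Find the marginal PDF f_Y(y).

f_Y(y) = ∫_y^2 \frac{9 x^{2} y^{2}}{32} dx = \frac{3 y^{2} \left(8 - y^{3}\right)}{32}
for 0 < y < 2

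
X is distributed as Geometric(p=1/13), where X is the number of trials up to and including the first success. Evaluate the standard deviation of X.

For X ~ Geometric(p=1/13), where X is the number of trials up to and including the first success:
Var(X) = 156
SD(X) = √(Var(X)) = √(156) = 2 \sqrt{39}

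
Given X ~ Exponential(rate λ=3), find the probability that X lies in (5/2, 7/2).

P(5/2 < X < 7/2) = ∫_{5/2}^{7/2} f(x) dx
where f(x) = 3 e^{- 3 x}
= - \frac{1 - e^{3}}{e^{\frac{21}{2}}}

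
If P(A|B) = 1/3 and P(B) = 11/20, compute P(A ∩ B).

By definition, P(A|B) = P(A ∩ B) / P(B)
So P(A ∩ B) = P(A|B) × P(B)
= 1/3 × 11/20
= 11/60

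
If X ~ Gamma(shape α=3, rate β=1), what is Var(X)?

For X ~ Gamma(shape α=3, rate β=1):
Var(X) = 3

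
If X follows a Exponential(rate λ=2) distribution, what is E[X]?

For X ~ Exponential(rate λ=2), the expected value is:
E[X] = \frac{1}{2}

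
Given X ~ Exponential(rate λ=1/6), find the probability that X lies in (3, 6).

P(3 < X < 6) = ∫_{3}^{6} f(x) dx
where f(x) = \frac{e^{- \frac{x}{6}}}{6}
= - \frac{1}{e} + e^{- \frac{1}{2}}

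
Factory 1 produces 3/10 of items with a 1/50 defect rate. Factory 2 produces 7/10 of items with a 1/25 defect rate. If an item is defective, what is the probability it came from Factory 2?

Using Bayes' theorem:
P(F1) = 3/10, P(D|F1) = 1/50
P(F2) = 7/10, P(D|F2) = 1/25
P(D) = P(D|F1)P(F1) + P(D|F2)P(F2)
     = \frac{17}{500}
P(F2|D) = P(D|F2)P(F2) / P(D)
= \frac{14}{17}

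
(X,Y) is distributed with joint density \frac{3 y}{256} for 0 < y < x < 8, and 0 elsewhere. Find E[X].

f_X(x) = ∫_0^x \frac{3 y}{256} dy = \frac{3 x^{2}}{512}
E[X] = ∫_0^8 x × (\frac{3 x^{2}}{512}) dx = 6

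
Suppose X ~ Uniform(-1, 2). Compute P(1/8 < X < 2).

P(1/8 < X < 2) = ∫_{1/8}^{2} f(x) dx
where f(x) = \frac{1}{3}
= \frac{5}{8}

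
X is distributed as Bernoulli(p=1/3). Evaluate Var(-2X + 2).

For X ~ Bernoulli(p=1/3):
Var(X) = \frac{2}{9}
Var(-2X + 2) = (-2)² × Var(X) = 4 × \frac{2}{9} = \frac{8}{9}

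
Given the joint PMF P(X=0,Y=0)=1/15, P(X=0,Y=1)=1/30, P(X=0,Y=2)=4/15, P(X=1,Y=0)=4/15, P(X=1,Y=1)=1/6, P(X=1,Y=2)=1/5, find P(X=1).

P(X=1) = P(X=1,Y=0) + P(X=1,Y=1) + P(X=1,Y=2)
= 4/15 + 1/6 + 1/5
= 19/30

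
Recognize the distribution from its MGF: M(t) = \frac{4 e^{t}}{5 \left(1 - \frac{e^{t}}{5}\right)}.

The MGF M(t) = \frac{4 e^{t}}{5 \left(1 - \frac{e^{t}}{5}\right)} is the standard form for the Geometric distribution.
Comparing with the known MGF formula identifies: Geometric(p=4/5), X = trial number of first success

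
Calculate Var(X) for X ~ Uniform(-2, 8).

For X ~ Uniform(-2, 8):
Var(X) = \frac{25}{3}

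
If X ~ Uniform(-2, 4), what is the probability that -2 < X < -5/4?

P(-2 < X < -5/4) = ∫_{-2}^{-5/4} f(x) dx
where f(x) = \frac{1}{6}
= \frac{1}{8}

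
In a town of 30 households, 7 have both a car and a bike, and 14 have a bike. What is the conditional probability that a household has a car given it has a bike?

P(A ∩ B) = 7/30
P(B) = 14/30 = 7/15
P(A|B) = P(A ∩ B) / P(B) = (7/30) / (7/15) = 1/2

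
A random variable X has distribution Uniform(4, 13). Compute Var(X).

For X ~ Uniform(4, 13):
Var(X) = \frac{27}{4}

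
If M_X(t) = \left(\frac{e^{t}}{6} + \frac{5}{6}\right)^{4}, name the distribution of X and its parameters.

The MGF M(t) = \left(\frac{e^{t}}{6} + \frac{5}{6}\right)^{4} is the standard form for the Binomial distribution.
Comparing with the known MGF formula identifies: Binomial(n=4, p=1/6)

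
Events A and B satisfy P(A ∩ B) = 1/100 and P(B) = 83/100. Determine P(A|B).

P(A|B) = P(A ∩ B) / P(B)
= (1/100) / (83/100)
= 1/83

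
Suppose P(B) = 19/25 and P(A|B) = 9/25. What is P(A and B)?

By definition, P(A|B) = P(A ∩ B) / P(B)
So P(A ∩ B) = P(A|B) × P(B)
= 9/25 × 19/25
= 171/625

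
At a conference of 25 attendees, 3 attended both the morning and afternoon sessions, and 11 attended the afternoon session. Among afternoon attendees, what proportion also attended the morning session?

P(A ∩ B) = 3/25
P(B) = 11/25
P(A|B) = P(A ∩ B) / P(B) = (3/25) / (11/25) = 3/11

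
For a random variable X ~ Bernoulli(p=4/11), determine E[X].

For X ~ Bernoulli(p=4/11), the expected value is:
E[X] = \frac{4}{11}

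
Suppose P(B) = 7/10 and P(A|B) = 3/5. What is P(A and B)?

By definition, P(A|B) = P(A ∩ B) / P(B)
So P(A ∩ B) = P(A|B) × P(B)
= 3/5 × 7/10
= 21/50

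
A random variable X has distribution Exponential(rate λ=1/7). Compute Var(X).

For X ~ Exponential(rate λ=1/7):
Var(X) = 49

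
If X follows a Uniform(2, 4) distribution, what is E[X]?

For X ~ Uniform(2, 4), the expected value is:
E[X] = 3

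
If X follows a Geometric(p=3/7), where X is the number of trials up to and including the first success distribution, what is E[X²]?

Using the identity E[X²] = Var(X) + (E[X])²:
E[X] = \frac{7}{3}
Var(X) = \frac{28}{9}
E[X²] = \frac{28}{9} + (\frac{7}{3})²
= \frac{77}{9}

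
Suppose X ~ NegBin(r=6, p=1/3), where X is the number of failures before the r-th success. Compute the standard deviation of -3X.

For X ~ NegBin(r=6, p=1/3), where X is the number of failures before the r-th success:
Var(X) = 36
SD(X) = √(Var(X)) = √(36) = 6
SD(-3X) = |-3| × SD(X) = 3 × 6 = 18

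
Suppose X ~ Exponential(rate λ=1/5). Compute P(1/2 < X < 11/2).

P(1/2 < X < 11/2) = ∫_{1/2}^{11/2} f(x) dx
where f(x) = \frac{e^{- \frac{x}{5}}}{5}
= - \frac{1 - e}{e^{\frac{11}{10}}}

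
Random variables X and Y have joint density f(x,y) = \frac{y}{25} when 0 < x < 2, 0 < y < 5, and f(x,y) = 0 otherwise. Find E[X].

f_X(x) = ∫_0^5 \frac{y}{25} dy = \frac{1}{2}
E[X] = ∫_0^2 x × (\frac{1}{2}) dx = 1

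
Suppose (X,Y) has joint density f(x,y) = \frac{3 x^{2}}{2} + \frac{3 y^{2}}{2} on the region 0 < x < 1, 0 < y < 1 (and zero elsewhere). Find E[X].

E[X] = ∫_0^1 ∫_0^1 x × f(x,y) dy dx
= ∫_0^1 ∫_0^1 x × (\frac{3 x^{2}}{2} + \frac{3 y^{2}}{2}) dy dx
= \frac{5}{8}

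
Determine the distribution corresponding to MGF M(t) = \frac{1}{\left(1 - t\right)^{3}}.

The MGF M(t) = \frac{1}{\left(1 - t\right)^{3}} is the standard form for the Gamma distribution.
Comparing with the known MGF formula identifies: Gamma(shape α=3, rate β=1)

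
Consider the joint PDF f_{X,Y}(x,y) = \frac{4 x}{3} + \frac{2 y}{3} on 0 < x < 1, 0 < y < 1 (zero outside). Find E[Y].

E[Y] = ∫_0^1 ∫_0^1 y × f(x,y) dx dy
= \frac{5}{9}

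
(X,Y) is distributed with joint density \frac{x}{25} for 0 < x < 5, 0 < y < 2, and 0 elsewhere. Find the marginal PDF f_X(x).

f_X(x) = ∫_0^2 f(x,y) dy
= ∫_0^2 \frac{x}{25} dy
= \frac{2 x}{25} for 0 < x < 5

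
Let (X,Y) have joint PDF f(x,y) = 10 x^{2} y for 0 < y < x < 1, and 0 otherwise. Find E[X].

f_X(x) = ∫_0^x 10 x^{2} y dy = 5 x^{4}
E[X] = ∫_0^1 x × (5 x^{4}) dx = \frac{5}{6}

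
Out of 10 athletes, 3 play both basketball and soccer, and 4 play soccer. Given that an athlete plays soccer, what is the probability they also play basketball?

P(A ∩ B) = 3/10
P(B) = 4/10 = 2/5
P(A|B) = P(A ∩ B) / P(B) = (3/10) / (2/5) = 3/4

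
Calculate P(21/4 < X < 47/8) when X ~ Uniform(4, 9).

P(21/4 < X < 47/8) = ∫_{21/4}^{47/8} f(x) dx
where f(x) = \frac{1}{5}
= \frac{1}{8}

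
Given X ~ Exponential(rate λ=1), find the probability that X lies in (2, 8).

P(2 < X < 8) = ∫_{2}^{8} f(x) dx
where f(x) = e^{- x}
= - \frac{1 - e^{6}}{e^{8}}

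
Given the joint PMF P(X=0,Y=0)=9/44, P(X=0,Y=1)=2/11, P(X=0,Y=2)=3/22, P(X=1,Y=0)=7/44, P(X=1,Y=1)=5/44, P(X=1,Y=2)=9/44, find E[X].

First find marginal of X:
P(X=0) = 23/44
P(X=1) = 21/44
E[X] = 0 × 23/44 + 1 × 21/44 = 21/44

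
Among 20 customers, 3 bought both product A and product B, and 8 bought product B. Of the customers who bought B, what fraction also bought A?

P(A ∩ B) = 3/20
P(B) = 8/20 = 2/5
P(A|B) = P(A ∩ B) / P(B) = (3/20) / (2/5) = 3/8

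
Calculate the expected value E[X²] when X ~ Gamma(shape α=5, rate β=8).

Using the identity E[X²] = Var(X) + (E[X])²:
E[X] = \frac{5}{8}
Var(X) = \frac{5}{64}
E[X²] = \frac{5}{64} + (\frac{5}{8})²
= \frac{15}{32}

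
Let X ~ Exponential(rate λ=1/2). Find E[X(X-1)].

E[X(X-1)] = E[X² - X] = E[X²] - E[X]
E[X] = 2
E[X²] = Var(X) + (E[X])² = 4 + (2)² = 8
E[X(X-1)] = 8 - 2 = 6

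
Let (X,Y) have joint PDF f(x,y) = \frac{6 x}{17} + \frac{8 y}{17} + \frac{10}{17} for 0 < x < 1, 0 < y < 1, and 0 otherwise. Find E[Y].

E[Y] = ∫_0^1 ∫_0^1 y × f(x,y) dx dy
= \frac{55}{102}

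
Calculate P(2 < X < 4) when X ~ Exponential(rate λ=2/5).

P(2 < X < 4) = ∫_{2}^{4} f(x) dx
where f(x) = \frac{2 e^{- \frac{2 x}{5}}}{5}
= - \frac{1 - e^{\frac{4}{5}}}{e^{\frac{8}{5}}}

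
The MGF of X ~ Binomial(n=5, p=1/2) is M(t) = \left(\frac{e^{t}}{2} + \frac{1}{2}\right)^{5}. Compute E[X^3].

To find E[X^3], compute M^(3)(0):
M^(1)(t) = \frac{5 \left(\frac{e^{t}}{2} + \frac{1}{2}\right)^{4} e^{t}}{2}
M^(2)(t) = \frac{5 \left(\frac{e^{t}}{2} + \frac{1}{2}\right)^{4} e^{t}}{2} + 5 \left(\frac{e^{t}}{2} + \frac{1}{2}\right)^{3} e^{2 t}
M^(3)(t) = \frac{5 \left(\frac{e^{t}}{2} + \frac{1}{2}\right)^{4} e^{t}}{2} + 15 \left(\frac{e^{t}}{2} + \frac{1}{2}\right)^{3} e^{2 t} + \frac{15 \left(\frac{e^{t}}{2} + \frac{1}{2}\right)^{2} e^{3 t}}{2}
M^(3)(0) = 25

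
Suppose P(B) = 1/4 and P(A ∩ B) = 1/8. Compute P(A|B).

P(A|B) = P(A ∩ B) / P(B)
= (1/8) / (1/4)
= 1/2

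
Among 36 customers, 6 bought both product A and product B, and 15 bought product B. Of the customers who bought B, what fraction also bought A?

P(A ∩ B) = 6/36 = 1/6
P(B) = 15/36 = 5/12
P(A|B) = P(A ∩ B) / P(B) = (1/6) / (5/12) = 2/5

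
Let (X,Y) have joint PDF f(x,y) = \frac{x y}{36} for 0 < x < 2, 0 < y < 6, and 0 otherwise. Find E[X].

f_X(x) = ∫_0^6 \frac{x y}{36} dy = \frac{x}{2}
E[X] = ∫_0^2 x × (\frac{x}{2}) dx = \frac{4}{3}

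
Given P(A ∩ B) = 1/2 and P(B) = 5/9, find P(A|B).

P(A|B) = P(A ∩ B) / P(B)
= (1/2) / (5/9)
= 9/10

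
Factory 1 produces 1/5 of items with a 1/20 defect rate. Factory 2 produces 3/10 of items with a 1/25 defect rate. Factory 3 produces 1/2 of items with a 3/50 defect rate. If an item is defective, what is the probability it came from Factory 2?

Using Bayes' theorem:
P(F1) = 1/5, P(D|F1) = 1/20
P(F2) = 3/10, P(D|F2) = 1/25
P(F3) = 1/2, P(D|F3) = 3/50
P(D) = P(D|F1)P(F1) + P(D|F2)P(F2) + P(D|F3)P(F3)
     = \frac{13}{250}
P(F2|D) = P(D|F2)P(F2) / P(D)
= \frac{3}{13}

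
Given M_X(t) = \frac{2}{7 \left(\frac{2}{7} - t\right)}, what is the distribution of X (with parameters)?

The MGF M(t) = \frac{2}{7 \left(\frac{2}{7} - t\right)} is the standard form for the Exponential distribution.
Comparing with the known MGF formula identifies: Exponential(rate λ=2/7)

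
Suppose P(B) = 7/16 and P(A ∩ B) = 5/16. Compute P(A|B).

P(A|B) = P(A ∩ B) / P(B)
= (5/16) / (7/16)
= 5/7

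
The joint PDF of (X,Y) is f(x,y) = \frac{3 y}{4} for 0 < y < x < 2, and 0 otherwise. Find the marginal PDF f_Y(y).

f_Y(y) = ∫_y^2 \frac{3 y}{4} dx = \frac{3 y \left(2 - y\right)}{4}
for 0 < y < 2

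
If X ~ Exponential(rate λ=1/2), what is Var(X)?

For X ~ Exponential(rate λ=1/2):
Var(X) = 4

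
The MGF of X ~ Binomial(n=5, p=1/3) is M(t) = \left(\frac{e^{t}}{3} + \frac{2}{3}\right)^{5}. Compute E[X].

To find E[X], compute M^(1)(0):
M^(1)(t) = \frac{5 \left(\frac{e^{t}}{3} + \frac{2}{3}\right)^{4} e^{t}}{3}
M^(1)(0) = \frac{5}{3}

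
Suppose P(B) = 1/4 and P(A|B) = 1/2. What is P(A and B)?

By definition, P(A|B) = P(A ∩ B) / P(B)
So P(A ∩ B) = P(A|B) × P(B)
= 1/2 × 1/4
= 1/8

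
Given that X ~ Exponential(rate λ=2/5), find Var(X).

For X ~ Exponential(rate λ=2/5):
Var(X) = \frac{25}{4}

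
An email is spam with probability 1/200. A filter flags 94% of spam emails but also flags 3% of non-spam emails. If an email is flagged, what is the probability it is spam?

Let D = the rare event, + = positive/flagged.
P(D) = 1/200
P(+|D) = 94/100 = 47/50
P(+|D') = 3/100
P(+) = P(+|D)P(D) + P(+|D')P(D')
     = \frac{47}{50} × \frac{1}{200} + \frac{3}{100} × \frac{199}{200}
     = \frac{691}{20000}
P(D|+) = P(+|D)P(D)/P(+) = \frac{94}{691}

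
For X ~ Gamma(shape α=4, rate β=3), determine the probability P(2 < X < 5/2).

P(2 < X < 5/2) = ∫_{2}^{5/2} f(x) dx
where f(x) = \frac{27 x^{3} e^{- 3 x}}{2}
= - \frac{1711}{16 e^{\frac{15}{2}}} + \frac{61}{e^{6}}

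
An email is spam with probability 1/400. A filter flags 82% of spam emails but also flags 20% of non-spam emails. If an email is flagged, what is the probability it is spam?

Let D = the rare event, + = positive/flagged.
P(D) = 1/400
P(+|D) = 82/100 = 41/50
P(+|D') = 20/100 = 1/5
P(+) = P(+|D)P(D) + P(+|D')P(D')
     = \frac{41}{50} × \frac{1}{400} + \frac{1}{5} × \frac{399}{400}
     = \frac{4031}{20000}
P(D|+) = P(+|D)P(D)/P(+) = \frac{41}{4031}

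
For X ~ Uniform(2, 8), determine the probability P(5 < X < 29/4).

P(5 < X < 29/4) = ∫_{5}^{29/4} f(x) dx
where f(x) = \frac{1}{6}
= \frac{3}{8}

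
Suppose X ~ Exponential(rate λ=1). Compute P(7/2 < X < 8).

P(7/2 < X < 8) = ∫_{7/2}^{8} f(x) dx
where f(x) = e^{- x}
= - \frac{1}{e^{8}} + e^{- \frac{7}{2}}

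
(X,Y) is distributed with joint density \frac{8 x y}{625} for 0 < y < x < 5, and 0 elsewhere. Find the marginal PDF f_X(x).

f_X(x) = ∫_0^x \frac{8 x y}{625} dy = \frac{4 x^{3}}{625}
for 0 < x < 5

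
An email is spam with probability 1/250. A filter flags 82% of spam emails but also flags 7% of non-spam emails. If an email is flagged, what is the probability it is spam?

Let D = the rare event, + = positive/flagged.
P(D) = 1/250
P(+|D) = 82/100 = 41/50
P(+|D') = 7/100
P(+) = P(+|D)P(D) + P(+|D')P(D')
     = \frac{41}{50} × \frac{1}{250} + \frac{7}{100} × \frac{249}{250}
     = \frac{73}{1000}
P(D|+) = P(+|D)P(D)/P(+) = \frac{82}{1825}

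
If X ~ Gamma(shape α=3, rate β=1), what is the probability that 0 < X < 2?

P(0 < X < 2) = ∫_{0}^{2} f(x) dx
where f(x) = \frac{x^{2} e^{- x}}{2}
= 1 - \frac{5}{e^{2}}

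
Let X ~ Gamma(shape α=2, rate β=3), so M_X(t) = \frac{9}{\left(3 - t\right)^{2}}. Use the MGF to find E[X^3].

To find E[X^3], compute M^(3)(0):
M^(1)(t) = \frac{18}{\left(3 - t\right)^{3}}
M^(2)(t) = \frac{54}{\left(3 - t\right)^{4}}
M^(3)(t) = \frac{216}{\left(3 - t\right)^{5}}
M^(3)(0) = \frac{8}{9}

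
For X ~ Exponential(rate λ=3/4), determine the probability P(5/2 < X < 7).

P(5/2 < X < 7) = ∫_{5/2}^{7} f(x) dx
where f(x) = \frac{3 e^{- \frac{3 x}{4}}}{4}
= - \frac{1}{e^{\frac{21}{4}}} + e^{- \frac{15}{8}}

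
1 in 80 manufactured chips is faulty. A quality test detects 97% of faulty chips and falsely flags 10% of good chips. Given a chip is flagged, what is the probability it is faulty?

Let D = the rare event, + = positive/flagged.
P(D) = 1/80
P(+|D) = 97/100
P(+|D') = 10/100 = 1/10
P(+) = P(+|D)P(D) + P(+|D')P(D')
     = \frac{97}{100} × \frac{1}{80} + \frac{1}{10} × \frac{79}{80}
     = \frac{887}{8000}
P(D|+) = P(+|D)P(D)/P(+) = \frac{97}{887}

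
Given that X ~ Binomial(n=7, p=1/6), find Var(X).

For X ~ Binomial(n=7, p=1/6):
Var(X) = \frac{35}{36}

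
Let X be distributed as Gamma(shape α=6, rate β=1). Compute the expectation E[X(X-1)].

E[X(X-1)] = E[X² - X] = E[X²] - E[X]
E[X] = 6
E[X²] = Var(X) + (E[X])² = 6 + (6)² = 42
E[X(X-1)] = 42 - 6 = 36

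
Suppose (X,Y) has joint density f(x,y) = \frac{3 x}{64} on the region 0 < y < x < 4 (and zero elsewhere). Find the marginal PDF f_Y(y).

f_Y(y) = ∫_y^4 \frac{3 x}{64} dx = \frac{3}{8} - \frac{3 y^{2}}{128}
for 0 < y < 4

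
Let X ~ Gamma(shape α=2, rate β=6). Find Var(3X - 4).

For X ~ Gamma(shape α=2, rate β=6):
Var(X) = \frac{1}{18}
Var(3X - 4) = (3)² × Var(X) = 9 × \frac{1}{18} = \frac{1}{2}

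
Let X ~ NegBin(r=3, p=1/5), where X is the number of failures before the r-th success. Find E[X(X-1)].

E[X(X-1)] = E[X² - X] = E[X²] - E[X]
E[X] = 12
E[X²] = Var(X) + (E[X])² = 60 + (12)² = 204
E[X(X-1)] = 204 - 12 = 192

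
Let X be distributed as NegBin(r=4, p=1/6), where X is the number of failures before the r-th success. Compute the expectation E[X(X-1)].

E[X(X-1)] = E[X² - X] = E[X²] - E[X]
E[X] = 20
E[X²] = Var(X) + (E[X])² = 120 + (20)² = 520
E[X(X-1)] = 520 - 20 = 500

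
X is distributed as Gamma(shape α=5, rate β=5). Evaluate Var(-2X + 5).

For X ~ Gamma(shape α=5, rate β=5):
Var(X) = \frac{1}{5}
Var(-2X + 5) = (-2)² × Var(X) = 4 × \frac{1}{5} = \frac{4}{5}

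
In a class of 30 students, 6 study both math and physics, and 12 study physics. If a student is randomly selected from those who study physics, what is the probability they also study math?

P(A ∩ B) = 6/30 = 1/5
P(B) = 12/30 = 2/5
P(A|B) = P(A ∩ B) / P(B) = (1/5) / (2/5) = 1/2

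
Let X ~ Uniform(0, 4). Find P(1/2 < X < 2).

P(1/2 < X < 2) = ∫_{1/2}^{2} f(x) dx
where f(x) = \frac{1}{4}
= \frac{3}{8}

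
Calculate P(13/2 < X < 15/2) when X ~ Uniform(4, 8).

P(13/2 < X < 15/2) = ∫_{13/2}^{15/2} f(x) dx
where f(x) = \frac{1}{4}
= \frac{1}{4}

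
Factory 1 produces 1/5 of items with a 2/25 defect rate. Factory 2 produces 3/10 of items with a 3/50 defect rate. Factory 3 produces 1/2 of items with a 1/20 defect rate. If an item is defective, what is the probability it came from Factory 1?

Using Bayes' theorem:
P(F1) = 1/5, P(D|F1) = 2/25
P(F2) = 3/10, P(D|F2) = 3/50
P(F3) = 1/2, P(D|F3) = 1/20
P(D) = P(D|F1)P(F1) + P(D|F2)P(F2) + P(D|F3)P(F3)
     = \frac{59}{1000}
P(F1|D) = P(D|F1)P(F1) / P(D)
= \frac{16}{59}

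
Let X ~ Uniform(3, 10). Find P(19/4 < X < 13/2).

P(19/4 < X < 13/2) = ∫_{19/4}^{13/2} f(x) dx
where f(x) = \frac{1}{7}
= \frac{1}{4}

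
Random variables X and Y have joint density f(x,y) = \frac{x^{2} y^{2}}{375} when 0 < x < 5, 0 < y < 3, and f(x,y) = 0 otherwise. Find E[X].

f_X(x) = ∫_0^3 \frac{x^{2} y^{2}}{375} dy = \frac{3 x^{2}}{125}
E[X] = ∫_0^5 x × (\frac{3 x^{2}}{125}) dx = \frac{15}{4}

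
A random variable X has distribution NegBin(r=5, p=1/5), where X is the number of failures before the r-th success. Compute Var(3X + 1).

For X ~ NegBin(r=5, p=1/5), where X is the number of failures before the r-th success:
Var(X) = 100
Var(3X + 1) = (3)² × Var(X) = 9 × 100 = 900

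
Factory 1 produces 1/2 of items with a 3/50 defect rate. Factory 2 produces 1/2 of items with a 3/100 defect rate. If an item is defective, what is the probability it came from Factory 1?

Using Bayes' theorem:
P(F1) = 1/2, P(D|F1) = 3/50
P(F2) = 1/2, P(D|F2) = 3/100
P(D) = P(D|F1)P(F1) + P(D|F2)P(F2)
     = \frac{9}{200}
P(F1|D) = P(D|F1)P(F1) / P(D)
= \frac{2}{3}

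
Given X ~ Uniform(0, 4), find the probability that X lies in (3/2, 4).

P(3/2 < X < 4) = ∫_{3/2}^{4} f(x) dx
where f(x) = \frac{1}{4}
= \frac{5}{8}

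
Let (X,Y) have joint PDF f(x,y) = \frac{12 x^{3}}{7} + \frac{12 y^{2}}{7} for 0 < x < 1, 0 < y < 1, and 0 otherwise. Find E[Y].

E[Y] = ∫_0^1 ∫_0^1 y × f(x,y) dx dy
= \frac{9}{14}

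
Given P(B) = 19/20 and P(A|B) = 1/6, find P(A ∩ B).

By definition, P(A|B) = P(A ∩ B) / P(B)
So P(A ∩ B) = P(A|B) × P(B)
= 1/6 × 19/20
= 19/120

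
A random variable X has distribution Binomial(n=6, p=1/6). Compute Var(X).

For X ~ Binomial(n=6, p=1/6):
Var(X) = \frac{5}{6}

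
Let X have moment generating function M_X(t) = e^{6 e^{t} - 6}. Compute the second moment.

To find E[X^2], compute M^(2)(0):
M^(1)(t) = 6 e^{t} e^{6 e^{t} - 6}
M^(2)(t) = 36 e^{2 t} e^{6 e^{t} - 6} + 6 e^{t} e^{6 e^{t} - 6}
M^(2)(0) = 42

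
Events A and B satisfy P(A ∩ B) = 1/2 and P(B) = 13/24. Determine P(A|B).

P(A|B) = P(A ∩ B) / P(B)
= (1/2) / (13/24)
= 12/13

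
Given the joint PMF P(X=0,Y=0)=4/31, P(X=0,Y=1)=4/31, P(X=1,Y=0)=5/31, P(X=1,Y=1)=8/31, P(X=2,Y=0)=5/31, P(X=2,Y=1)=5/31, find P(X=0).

P(X=0) = P(X=0,Y=0) + P(X=0,Y=1)
= 4/31 + 4/31
= 8/31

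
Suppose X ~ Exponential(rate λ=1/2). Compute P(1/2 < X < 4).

P(1/2 < X < 4) = ∫_{1/2}^{4} f(x) dx
where f(x) = \frac{e^{- \frac{x}{2}}}{2}
= - \frac{1}{e^{2}} + e^{- \frac{1}{4}}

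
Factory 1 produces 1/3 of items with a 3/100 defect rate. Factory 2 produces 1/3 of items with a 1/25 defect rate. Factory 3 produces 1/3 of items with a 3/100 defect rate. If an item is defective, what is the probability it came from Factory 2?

Using Bayes' theorem:
P(F1) = 1/3, P(D|F1) = 3/100
P(F2) = 1/3, P(D|F2) = 1/25
P(F3) = 1/3, P(D|F3) = 3/100
P(D) = P(D|F1)P(F1) + P(D|F2)P(F2) + P(D|F3)P(F3)
     = \frac{1}{30}
P(F2|D) = P(D|F2)P(F2) / P(D)
= \frac{2}{5}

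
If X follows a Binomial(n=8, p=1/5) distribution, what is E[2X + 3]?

For X ~ Binomial(n=8, p=1/5):
E[X] = \frac{8}{5}
E[2X + 3] = 2 × E[X] + 3 = \frac{31}{5}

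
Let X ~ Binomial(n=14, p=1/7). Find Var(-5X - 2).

For X ~ Binomial(n=14, p=1/7):
Var(X) = \frac{12}{7}
Var(-5X - 2) = (-5)² × Var(X) = 25 × \frac{12}{7} = \frac{300}{7}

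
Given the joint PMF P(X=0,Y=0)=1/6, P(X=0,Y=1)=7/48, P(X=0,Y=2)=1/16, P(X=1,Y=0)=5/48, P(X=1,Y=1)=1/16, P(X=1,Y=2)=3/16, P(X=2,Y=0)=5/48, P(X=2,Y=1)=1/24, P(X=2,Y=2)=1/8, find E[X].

First find marginal of X:
P(X=0) = 3/8
P(X=1) = 17/48
P(X=2) = 13/48
E[X] = 0 × 3/8 + 1 × 17/48 + 2 × 13/48 = 43/48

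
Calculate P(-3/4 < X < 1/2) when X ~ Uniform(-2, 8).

P(-3/4 < X < 1/2) = ∫_{-3/4}^{1/2} f(x) dx
where f(x) = \frac{1}{10}
= \frac{1}{8}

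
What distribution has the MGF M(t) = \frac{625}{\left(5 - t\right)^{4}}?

The MGF M(t) = \frac{625}{\left(5 - t\right)^{4}} is the standard form for the Gamma distribution.
Comparing with the known MGF formula identifies: Gamma(shape α=4, rate β=5)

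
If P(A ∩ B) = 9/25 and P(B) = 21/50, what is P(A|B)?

P(A|B) = P(A ∩ B) / P(B)
= (9/25) / (21/50)
= 6/7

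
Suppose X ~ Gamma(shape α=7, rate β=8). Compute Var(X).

For X ~ Gamma(shape α=7, rate β=8):
Var(X) = \frac{7}{64}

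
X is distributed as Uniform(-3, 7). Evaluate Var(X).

For X ~ Uniform(-3, 7):
Var(X) = \frac{25}{3}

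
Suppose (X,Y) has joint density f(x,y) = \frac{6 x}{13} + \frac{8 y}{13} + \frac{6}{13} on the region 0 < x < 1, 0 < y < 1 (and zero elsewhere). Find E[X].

E[X] = ∫_0^1 ∫_0^1 x × f(x,y) dy dx
= ∫_0^1 ∫_0^1 x × (\frac{6 x}{13} + \frac{8 y}{13} + \frac{6}{13}) dy dx
= \frac{7}{13}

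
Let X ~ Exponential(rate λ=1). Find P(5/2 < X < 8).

P(5/2 < X < 8) = ∫_{5/2}^{8} f(x) dx
where f(x) = e^{- x}
= - \frac{1}{e^{8}} + e^{- \frac{5}{2}}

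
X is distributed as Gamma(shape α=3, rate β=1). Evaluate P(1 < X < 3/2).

P(1 < X < 3/2) = ∫_{1}^{3/2} f(x) dx
where f(x) = \frac{x^{2} e^{- x}}{2}
= - \frac{29}{8 e^{\frac{3}{2}}} + \frac{5}{2 e}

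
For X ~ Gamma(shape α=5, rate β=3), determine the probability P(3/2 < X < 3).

P(3/2 < X < 3) = ∫_{3/2}^{3} f(x) dx
where f(x) = \frac{81 x^{4} e^{- 3 x}}{8}
= - \frac{3563}{8 e^{9}} + \frac{6131}{128 e^{\frac{9}{2}}}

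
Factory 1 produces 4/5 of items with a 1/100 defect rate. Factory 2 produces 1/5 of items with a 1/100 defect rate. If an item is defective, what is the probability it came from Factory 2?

Using Bayes' theorem:
P(F1) = 4/5, P(D|F1) = 1/100
P(F2) = 1/5, P(D|F2) = 1/100
P(D) = P(D|F1)P(F1) + P(D|F2)P(F2)
     = \frac{1}{100}
P(F2|D) = P(D|F2)P(F2) / P(D)
= \frac{1}{5}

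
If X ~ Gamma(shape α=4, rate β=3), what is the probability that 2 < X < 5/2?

P(2 < X < 5/2) = ∫_{2}^{5/2} f(x) dx
where f(x) = \frac{27 x^{3} e^{- 3 x}}{2}
= - \frac{1711}{16 e^{\frac{15}{2}}} + \frac{61}{e^{6}}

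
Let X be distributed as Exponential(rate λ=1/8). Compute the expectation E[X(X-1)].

E[X(X-1)] = E[X² - X] = E[X²] - E[X]
E[X] = 8
E[X²] = Var(X) + (E[X])² = 64 + (8)² = 128
E[X(X-1)] = 128 - 8 = 120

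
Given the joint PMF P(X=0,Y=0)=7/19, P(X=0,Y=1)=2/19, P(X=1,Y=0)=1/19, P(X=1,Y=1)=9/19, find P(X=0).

P(X=0) = P(X=0,Y=0) + P(X=0,Y=1)
= 7/19 + 2/19
= 9/19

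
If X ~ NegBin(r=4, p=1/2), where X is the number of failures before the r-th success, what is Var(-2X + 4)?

For X ~ NegBin(r=4, p=1/2), where X is the number of failures before the r-th success:
Var(X) = 8
Var(-2X + 4) = (-2)² × Var(X) = 4 × 8 = 32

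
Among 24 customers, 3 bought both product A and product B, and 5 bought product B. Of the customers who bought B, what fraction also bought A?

P(A ∩ B) = 3/24 = 1/8
P(B) = 5/24
P(A|B) = P(A ∩ B) / P(B) = (1/8) / (5/24) = 3/5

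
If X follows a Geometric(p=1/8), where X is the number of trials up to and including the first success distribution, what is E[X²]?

Using the identity E[X²] = Var(X) + (E[X])²:
E[X] = 8
Var(X) = 56
E[X²] = 56 + (8)²
= 120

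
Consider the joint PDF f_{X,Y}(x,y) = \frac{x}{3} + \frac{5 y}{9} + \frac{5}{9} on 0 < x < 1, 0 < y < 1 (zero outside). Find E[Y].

E[Y] = ∫_0^1 ∫_0^1 y × f(x,y) dx dy
= \frac{59}{108}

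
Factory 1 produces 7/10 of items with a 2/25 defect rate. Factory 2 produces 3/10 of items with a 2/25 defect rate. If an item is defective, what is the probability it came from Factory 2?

Using Bayes' theorem:
P(F1) = 7/10, P(D|F1) = 2/25
P(F2) = 3/10, P(D|F2) = 2/25
P(D) = P(D|F1)P(F1) + P(D|F2)P(F2)
     = \frac{2}{25}
P(F2|D) = P(D|F2)P(F2) / P(D)
= \frac{3}{10}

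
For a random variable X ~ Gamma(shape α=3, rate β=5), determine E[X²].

Using the identity E[X²] = Var(X) + (E[X])²:
E[X] = \frac{3}{5}
Var(X) = \frac{3}{25}
E[X²] = \frac{3}{25} + (\frac{3}{5})²
= \frac{12}{25}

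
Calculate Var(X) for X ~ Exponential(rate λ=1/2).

For X ~ Exponential(rate λ=1/2):
Var(X) = 4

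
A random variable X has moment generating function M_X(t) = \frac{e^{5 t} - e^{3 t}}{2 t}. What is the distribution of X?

The MGF M(t) = \frac{e^{5 t} - e^{3 t}}{2 t} is the standard form for the Uniform distribution.
Comparing with the known MGF formula identifies: Uniform(3, 5)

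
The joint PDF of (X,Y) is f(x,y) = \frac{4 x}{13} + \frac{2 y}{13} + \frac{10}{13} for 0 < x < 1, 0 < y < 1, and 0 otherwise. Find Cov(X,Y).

E[XY] = ∫∫ xy × f(x,y) dx dy = \frac{7}{26}
E[X] = \frac{41}{78}
E[Y] = \frac{20}{39}
Cov(X,Y) = E[XY] - E[X]E[Y] = - \frac{1}{3042}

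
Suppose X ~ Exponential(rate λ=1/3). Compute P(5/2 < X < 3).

P(5/2 < X < 3) = ∫_{5/2}^{3} f(x) dx
where f(x) = \frac{e^{- \frac{x}{3}}}{3}
= - \frac{1}{e} + e^{- \frac{5}{6}}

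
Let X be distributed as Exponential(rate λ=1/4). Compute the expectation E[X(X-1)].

E[X(X-1)] = E[X² - X] = E[X²] - E[X]
E[X] = 4
E[X²] = Var(X) + (E[X])² = 16 + (4)² = 32
E[X(X-1)] = 32 - 4 = 28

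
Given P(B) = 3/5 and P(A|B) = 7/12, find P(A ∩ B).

By definition, P(A|B) = P(A ∩ B) / P(B)
So P(A ∩ B) = P(A|B) × P(B)
= 7/12 × 3/5
= 7/20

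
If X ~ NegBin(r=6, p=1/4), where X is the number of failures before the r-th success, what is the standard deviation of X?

For X ~ NegBin(r=6, p=1/4), where X is the number of failures before the r-th success:
Var(X) = 72
SD(X) = √(Var(X)) = √(72) = 6 \sqrt{2}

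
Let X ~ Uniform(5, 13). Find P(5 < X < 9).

P(5 < X < 9) = ∫_{5}^{9} f(x) dx
where f(x) = \frac{1}{8}
= \frac{1}{2}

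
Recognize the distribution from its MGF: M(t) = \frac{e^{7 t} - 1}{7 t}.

The MGF M(t) = \frac{e^{7 t} - 1}{7 t} is the standard form for the Uniform distribution.
Comparing with the known MGF formula identifies: Uniform(0, 7)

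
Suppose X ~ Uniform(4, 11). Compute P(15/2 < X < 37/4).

P(15/2 < X < 37/4) = ∫_{15/2}^{37/4} f(x) dx
where f(x) = \frac{1}{7}
= \frac{1}{4}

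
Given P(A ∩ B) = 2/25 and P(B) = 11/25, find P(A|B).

P(A|B) = P(A ∩ B) / P(B)
= (2/25) / (11/25)
= 2/11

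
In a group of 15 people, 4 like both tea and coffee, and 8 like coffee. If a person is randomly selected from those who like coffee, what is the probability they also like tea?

P(A ∩ B) = 4/15
P(B) = 8/15
P(A|B) = P(A ∩ B) / P(B) = (4/15) / (8/15) = 1/2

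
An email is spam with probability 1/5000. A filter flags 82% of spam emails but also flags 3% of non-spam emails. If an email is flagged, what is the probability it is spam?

Let D = the rare event, + = positive/flagged.
P(D) = 1/5000
P(+|D) = 82/100 = 41/50
P(+|D') = 3/100
P(+) = P(+|D)P(D) + P(+|D')P(D')
     = \frac{41}{50} × \frac{1}{5000} + \frac{3}{100} × \frac{4999}{5000}
     = \frac{15079}{500000}
P(D|+) = P(+|D)P(D)/P(+) = \frac{82}{15079}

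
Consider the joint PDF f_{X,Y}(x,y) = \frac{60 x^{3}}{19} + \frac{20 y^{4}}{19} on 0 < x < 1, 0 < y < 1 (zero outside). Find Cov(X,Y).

E[XY] = ∫∫ xy × f(x,y) dx dy = \frac{23}{57}
E[X] = \frac{14}{19}
E[Y] = \frac{65}{114}
Cov(X,Y) = E[XY] - E[X]E[Y] = - \frac{6}{361}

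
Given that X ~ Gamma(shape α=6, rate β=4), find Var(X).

For X ~ Gamma(shape α=6, rate β=4):
Var(X) = \frac{3}{8}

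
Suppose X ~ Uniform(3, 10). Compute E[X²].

Using the identity E[X²] = Var(X) + (E[X])²:
E[X] = \frac{13}{2}
Var(X) = \frac{49}{12}
E[X²] = \frac{49}{12} + (\frac{13}{2})²
= \frac{139}{3}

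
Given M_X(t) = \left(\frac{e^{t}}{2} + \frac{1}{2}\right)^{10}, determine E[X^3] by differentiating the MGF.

To find E[X^3], compute M^(3)(0):
M^(1)(t) = 5 \left(\frac{e^{t}}{2} + \frac{1}{2}\right)^{9} e^{t}
M^(2)(t) = 5 \left(\frac{e^{t}}{2} + \frac{1}{2}\right)^{9} e^{t} + \frac{45 \left(\frac{e^{t}}{2} + \frac{1}{2}\right)^{8} e^{2 t}}{2}
M^(3)(t) = 5 \left(\frac{e^{t}}{2} + \frac{1}{2}\right)^{9} e^{t} + \frac{135 \left(\frac{e^{t}}{2} + \frac{1}{2}\right)^{8} e^{2 t}}{2} + 90 \left(\frac{e^{t}}{2} + \frac{1}{2}\right)^{7} e^{3 t}
M^(3)(0) = \frac{325}{2}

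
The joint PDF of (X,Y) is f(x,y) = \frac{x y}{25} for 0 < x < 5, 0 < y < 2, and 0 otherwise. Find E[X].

f_X(x) = ∫_0^2 \frac{x y}{25} dy = \frac{2 x}{25}
E[X] = ∫_0^5 x × (\frac{2 x}{25}) dx = \frac{10}{3}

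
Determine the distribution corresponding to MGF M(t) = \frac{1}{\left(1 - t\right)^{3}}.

The MGF M(t) = \frac{1}{\left(1 - t\right)^{3}} is the standard form for the Gamma distribution.
Comparing with the known MGF formula identifies: Gamma(shape α=3, rate β=1)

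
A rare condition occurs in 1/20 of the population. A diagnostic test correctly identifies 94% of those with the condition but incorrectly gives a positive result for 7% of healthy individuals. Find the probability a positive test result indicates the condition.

Let D = the rare event, + = positive/flagged.
P(D) = 1/20
P(+|D) = 94/100 = 47/50
P(+|D') = 7/100
P(+) = P(+|D)P(D) + P(+|D')P(D')
     = \frac{47}{50} × \frac{1}{20} + \frac{7}{100} × \frac{19}{20}
     = \frac{227}{2000}
P(D|+) = P(+|D)P(D)/P(+) = \frac{94}{227}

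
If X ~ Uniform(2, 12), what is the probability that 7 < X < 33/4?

P(7 < X < 33/4) = ∫_{7}^{33/4} f(x) dx
where f(x) = \frac{1}{10}
= \frac{1}{8}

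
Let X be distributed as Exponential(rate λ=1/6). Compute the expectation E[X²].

Using the identity E[X²] = Var(X) + (E[X])²:
E[X] = 6
Var(X) = 36
E[X²] = 36 + (6)²
= 72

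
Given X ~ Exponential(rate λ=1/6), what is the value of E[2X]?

For X ~ Exponential(rate λ=1/6):
E[X] = 6
E[2X] = 2 × E[X] + 0 = 12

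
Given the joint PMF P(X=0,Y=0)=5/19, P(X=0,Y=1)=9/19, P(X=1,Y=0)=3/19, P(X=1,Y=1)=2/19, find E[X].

First find marginal of X:
P(X=0) = 14/19
P(X=1) = 5/19
E[X] = 0 × 14/19 + 1 × 5/19 = 5/19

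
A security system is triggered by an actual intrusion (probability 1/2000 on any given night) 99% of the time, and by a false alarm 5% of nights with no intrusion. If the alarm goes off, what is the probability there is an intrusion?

Let D = the rare event, + = positive/flagged.
P(D) = 1/2000
P(+|D) = 99/100
P(+|D') = 5/100 = 1/20
P(+) = P(+|D)P(D) + P(+|D')P(D')
     = \frac{99}{100} × \frac{1}{2000} + \frac{1}{20} × \frac{1999}{2000}
     = \frac{5047}{100000}
P(D|+) = P(+|D)P(D)/P(+) = \frac{99}{10094}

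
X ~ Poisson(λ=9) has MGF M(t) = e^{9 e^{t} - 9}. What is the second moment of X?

To find E[X^2], compute M^(2)(0):
M^(1)(t) = 9 e^{t} e^{9 e^{t} - 9}
M^(2)(t) = 81 e^{2 t} e^{9 e^{t} - 9} + 9 e^{t} e^{9 e^{t} - 9}
M^(2)(0) = 90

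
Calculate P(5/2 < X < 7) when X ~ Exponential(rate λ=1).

P(5/2 < X < 7) = ∫_{5/2}^{7} f(x) dx
where f(x) = e^{- x}
= - \frac{1}{e^{7}} + e^{- \frac{5}{2}}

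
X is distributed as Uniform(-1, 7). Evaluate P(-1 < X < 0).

P(-1 < X < 0) = ∫_{-1}^{0} f(x) dx
where f(x) = \frac{1}{8}
= \frac{1}{8}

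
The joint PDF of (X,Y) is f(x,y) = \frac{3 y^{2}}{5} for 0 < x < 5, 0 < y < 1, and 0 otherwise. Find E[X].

f_X(x) = ∫_0^1 \frac{3 y^{2}}{5} dy = \frac{1}{5}
E[X] = ∫_0^5 x × (\frac{1}{5}) dx = \frac{5}{2}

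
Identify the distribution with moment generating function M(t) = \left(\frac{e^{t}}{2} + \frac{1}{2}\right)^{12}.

The MGF M(t) = \left(\frac{e^{t}}{2} + \frac{1}{2}\right)^{12} is the standard form for the Binomial distribution.
Comparing with the known MGF formula identifies: Binomial(n=12, p=1/2)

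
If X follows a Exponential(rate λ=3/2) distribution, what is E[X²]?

Using the identity E[X²] = Var(X) + (E[X])²:
E[X] = \frac{2}{3}
Var(X) = \frac{4}{9}
E[X²] = \frac{4}{9} + (\frac{2}{3})²
= \frac{8}{9}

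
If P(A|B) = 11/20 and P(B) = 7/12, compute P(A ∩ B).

By definition, P(A|B) = P(A ∩ B) / P(B)
So P(A ∩ B) = P(A|B) × P(B)
= 11/20 × 7/12
= 77/240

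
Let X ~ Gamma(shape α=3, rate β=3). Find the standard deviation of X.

For X ~ Gamma(shape α=3, rate β=3):
Var(X) = \frac{1}{3}
SD(X) = √(Var(X)) = √(\frac{1}{3}) = \frac{\sqrt{3}}{3}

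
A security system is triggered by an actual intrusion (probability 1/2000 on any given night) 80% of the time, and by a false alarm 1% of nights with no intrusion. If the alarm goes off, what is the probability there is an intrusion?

Let D = the rare event, + = positive/flagged.
P(D) = 1/2000
P(+|D) = 80/100 = 4/5
P(+|D') = 1/100
P(+) = P(+|D)P(D) + P(+|D')P(D')
     = \frac{4}{5} × \frac{1}{2000} + \frac{1}{100} × \frac{1999}{2000}
     = \frac{2079}{200000}
P(D|+) = P(+|D)P(D)/P(+) = \frac{80}{2079}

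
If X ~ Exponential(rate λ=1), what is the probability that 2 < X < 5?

P(2 < X < 5) = ∫_{2}^{5} f(x) dx
where f(x) = e^{- x}
= - \frac{1 - e^{3}}{e^{5}}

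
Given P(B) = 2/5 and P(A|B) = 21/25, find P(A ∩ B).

By definition, P(A|B) = P(A ∩ B) / P(B)
So P(A ∩ B) = P(A|B) × P(B)
= 21/25 × 2/5
= 42/125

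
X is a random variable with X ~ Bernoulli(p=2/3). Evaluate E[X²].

Using the identity E[X²] = Var(X) + (E[X])²:
E[X] = \frac{2}{3}
Var(X) = \frac{2}{9}
E[X²] = \frac{2}{9} + (\frac{2}{3})²
= \frac{2}{3}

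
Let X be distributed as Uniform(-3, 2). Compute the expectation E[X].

For X ~ Uniform(-3, 2), the expected value is:
E[X] = - \frac{1}{2}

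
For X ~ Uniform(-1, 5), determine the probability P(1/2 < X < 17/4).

P(1/2 < X < 17/4) = ∫_{1/2}^{17/4} f(x) dx
where f(x) = \frac{1}{6}
= \frac{5}{8}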